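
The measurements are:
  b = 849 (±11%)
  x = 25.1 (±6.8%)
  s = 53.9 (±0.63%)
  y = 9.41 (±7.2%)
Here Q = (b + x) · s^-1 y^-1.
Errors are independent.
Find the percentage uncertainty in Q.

12.9%

Let u = b + x = 874. δu = √(δb² + δx²) = √(8720 + 2.91) = 93.4, so δu/u = 0.107.
Q is then a monomial in u, s, y:
δQ/Q = √((δu/u)² + (-1·δs/s)² + (-1·δy/y)²) = √(0.0114 + 3.97e-05 + 0.00518) = 0.129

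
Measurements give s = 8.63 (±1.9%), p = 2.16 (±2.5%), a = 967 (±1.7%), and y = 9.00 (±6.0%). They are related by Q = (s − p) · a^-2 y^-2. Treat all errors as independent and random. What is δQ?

1.09e-08

Let u = s − p = 6.47. δu = √(δs² + δp²) = √(0.0269 + 0.00292) = 0.173, so δu/u = 0.0267.
Q is then a monomial in u, a, y:
δQ/Q = √((δu/u)² + (-2·δa/a)² + (-2·δy/y)²) = √(0.000712 + 0.00116 + 0.0144) = 0.128
Q = 8.54e-08, so δQ = 0.128 × 8.54e-08 = 1.09e-08.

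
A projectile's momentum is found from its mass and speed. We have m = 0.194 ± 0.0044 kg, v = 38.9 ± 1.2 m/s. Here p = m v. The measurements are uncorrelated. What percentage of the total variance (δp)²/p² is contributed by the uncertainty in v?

64.9%

(δp/p)² = (1·δm/m)² + (1·δv/v)²
  m term: (1×0.0227)² = 0.000514
  v term: (1×0.0308)² = 0.000952
Total = 0.00147. Share from v = 0.000952/0.00147 = 0.649.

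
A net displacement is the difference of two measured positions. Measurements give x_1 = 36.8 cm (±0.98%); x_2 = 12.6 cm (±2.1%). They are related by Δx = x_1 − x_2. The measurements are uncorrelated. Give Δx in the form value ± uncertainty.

24.2 ± 0.447 cm

Sums and differences: (δΔx)² = Σ (cᵢ δxᵢ)².
  (δx_1)² = 0.130;  (δx_2)² = 0.0700
δΔx = √(0.200) = 0.447 cm
Δx = 24.2 cm.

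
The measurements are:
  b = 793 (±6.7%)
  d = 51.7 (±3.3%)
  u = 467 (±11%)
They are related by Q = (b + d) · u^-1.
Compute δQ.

Let w = b + d = 845. δw = √(δb² + δd²) = √(2820 + 2.91) = 53.2, so δw/w = 0.0629.
Q is then a monomial in w, u:
δQ/Q = √((δw/w)² + (-1·δu/u)²) = √(0.00396 + 0.0121) = 0.127
Q = 1.81, so δQ = 0.127 × 1.81 = 0.229.

0.229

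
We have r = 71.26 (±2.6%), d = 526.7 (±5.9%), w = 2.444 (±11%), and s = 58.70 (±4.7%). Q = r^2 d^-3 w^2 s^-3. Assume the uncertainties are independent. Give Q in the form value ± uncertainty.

(1.026 ± 0.328) × 10^-9

Since Q is a product/quotient, work with relative uncertainties:
  (2·δr/r)² = (2×0.0260)² = 0.00270;  (-3·δd/d)² = (-3×0.0590)² = 0.0313;  (2·δw/w)² = (2×0.110)² = 0.0484;  (-3·δs/s)² = (-3×0.0470)² = 0.0199
δQ/Q = √(0.102) = 0.320
Q = 1.026e-09, so δQ = 0.320 × 1.026e-09 = 3.28e-10.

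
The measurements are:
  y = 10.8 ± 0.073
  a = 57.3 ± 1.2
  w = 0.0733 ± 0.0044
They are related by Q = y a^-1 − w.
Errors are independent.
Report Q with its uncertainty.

Let p = y·a^-1 = 0.188. δp/p = √((1·δy/y)² + (-1·δa/a)²) = √(4.57e-05 + 0.000439) = 0.0220, so δp = 0.00415.
Q = p − w: δQ = √(δp² + δw²) = √(1.72e-05 + 1.94e-05) = 0.00605
Q = 0.115.

0.115 ± 0.00605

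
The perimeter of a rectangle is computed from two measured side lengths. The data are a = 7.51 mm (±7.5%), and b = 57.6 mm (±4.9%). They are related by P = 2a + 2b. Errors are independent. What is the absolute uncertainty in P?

5.76 mm

Each term contributes (cᵢ δxᵢ)² to (δP)²:
  (2·δa)² = 1.27;  (2·δb)² = 31.9
δP = √(33.1) = 5.76 mm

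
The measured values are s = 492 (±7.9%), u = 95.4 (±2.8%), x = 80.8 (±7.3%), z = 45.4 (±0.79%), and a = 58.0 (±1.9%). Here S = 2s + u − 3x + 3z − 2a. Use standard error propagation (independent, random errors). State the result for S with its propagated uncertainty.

Absolute uncertainties add in quadrature for a linear combination:
  (2·δs)² = 6040;  (δu)² = 7.14;  (3·δx)² = 313;  (3·δz)² = 1.16;  (2·δa)² = 4.86
δS = √(6370) = 79.8
S = 857.

857 ± 79.8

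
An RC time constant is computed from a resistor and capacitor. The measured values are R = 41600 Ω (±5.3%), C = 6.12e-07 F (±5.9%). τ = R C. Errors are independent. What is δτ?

0.00202 s

τ is a product of powers, so relative uncertainties combine in quadrature:
  (1·δR/R)² = (1×0.0530)² = 0.00281;  (1·δC/C)² = (1×0.0590)² = 0.00348
δτ/τ = √(0.00629) = 0.0793
τ = 0.0255 s, so δτ = 0.0793 × 0.0255 = 0.00202 s.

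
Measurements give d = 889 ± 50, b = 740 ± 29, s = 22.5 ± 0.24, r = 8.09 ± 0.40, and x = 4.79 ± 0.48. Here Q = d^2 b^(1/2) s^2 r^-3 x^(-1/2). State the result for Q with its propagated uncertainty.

For a monomial Q ∝ d^2, b^(1/2), s^2, r^-3, x^(-1/2), fractional errors add in quadrature:
  (2·δd/d)² = (2×0.0562)² = 0.0127;  (½·δb/b)² = (0.5×0.0392)² = 0.000384;  (2·δs/s)² = (2×0.0107)² = 0.000455;  (-3·δr/r)² = (-3×0.0494)² = 0.0220;  (−½·δx/x)² = (-0.5×0.100)² = 0.00251
δQ/Q = √(0.0380) = 0.195
Q = 9.39e+06, so δQ = 0.195 × 9.39e+06 = 1.83e+06.

(9.39 ± 1.83) × 10^6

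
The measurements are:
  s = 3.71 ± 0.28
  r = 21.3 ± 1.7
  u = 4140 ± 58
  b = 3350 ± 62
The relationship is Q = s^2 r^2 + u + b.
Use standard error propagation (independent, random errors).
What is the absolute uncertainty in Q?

Let p = s^2·r^2 = 6240. δp/p = √((2·δs/s)² + (2·δr/r)²) = √(0.0228 + 0.0255) = 0.220, so δp = 1370.
Q = p + u + b: δQ = √(δp² + δu² + δb²) = √(1.88e+06 + 3360 + 3840) = 1370

1370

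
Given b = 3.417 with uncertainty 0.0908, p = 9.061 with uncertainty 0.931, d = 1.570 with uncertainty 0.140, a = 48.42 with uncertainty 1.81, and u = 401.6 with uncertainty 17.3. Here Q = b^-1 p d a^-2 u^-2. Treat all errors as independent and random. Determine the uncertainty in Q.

1.98e-09

Products/powers → add relative errors in quadrature, weighted by exponent:
  (-1·δb/b)² = (-1×0.0266)² = 0.000706;  (1·δp/p)² = (1×0.103)² = 0.0106;  (1·δd/d)² = (1×0.0892)² = 0.00795;  (-2·δa/a)² = (-2×0.0374)² = 0.00559;  (-2·δu/u)² = (-2×0.0431)² = 0.00742
δQ/Q = √(0.0322) = 0.180
Q = 1.101e-08, so δQ = 0.180 × 1.101e-08 = 1.98e-09.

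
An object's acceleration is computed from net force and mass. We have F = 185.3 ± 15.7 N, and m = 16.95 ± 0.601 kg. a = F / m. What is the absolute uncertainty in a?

Since a is a product/quotient, work with relative uncertainties:
  (1·δF/F)² = (1×0.0847)² = 0.00718;  (-1·δm/m)² = (-1×0.0355)² = 0.00126
δa/a = √(0.00844) = 0.0918
a = 10.93 m/s^2, so δa = 0.0918 × 10.93 = 1.00 m/s^2.

1.00 m/s^2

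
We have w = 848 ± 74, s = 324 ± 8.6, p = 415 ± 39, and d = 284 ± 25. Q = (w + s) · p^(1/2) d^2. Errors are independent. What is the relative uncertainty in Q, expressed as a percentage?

19.3%

Let u = w + s = 1170. δu = √(δw² + δs²) = √(5480 + 74.0) = 74.5, so δu/u = 0.0636.
Q is then a monomial in u, p, d:
δQ/Q = √((δu/u)² + (½·δp/p)² + (2·δd/d)²) = √(0.00404 + 0.00221 + 0.0310) = 0.193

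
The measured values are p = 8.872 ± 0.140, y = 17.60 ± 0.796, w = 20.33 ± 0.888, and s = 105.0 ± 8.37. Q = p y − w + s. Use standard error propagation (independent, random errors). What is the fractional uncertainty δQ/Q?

0.0468

Let h = p·y = 156.1. δh/h = √((1·δp/p)² + (1·δy/y)²) = √(0.000249 + 0.00205) = 0.0479, so δh = 7.48.
Q = h − w + s: δQ = √(δh² + δw² + δs²) = √(55.9 + 0.789 + 70.1) = 11.3
Q = 240.8, so δQ/Q = 11.3/240.8 = 0.0468.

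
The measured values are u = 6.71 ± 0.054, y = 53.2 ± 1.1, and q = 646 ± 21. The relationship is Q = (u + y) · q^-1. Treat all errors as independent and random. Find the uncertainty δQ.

0.00346

Let w = u + y = 59.9. δw = √(δu² + δy²) = √(0.00292 + 1.21) = 1.10, so δw/w = 0.0184.
Q is then a monomial in w, q:
δQ/Q = √((δw/w)² + (-1·δq/q)²) = √(0.000338 + 0.00106) = 0.0373
Q = 0.0927, so δQ = 0.0373 × 0.0927 = 0.00346.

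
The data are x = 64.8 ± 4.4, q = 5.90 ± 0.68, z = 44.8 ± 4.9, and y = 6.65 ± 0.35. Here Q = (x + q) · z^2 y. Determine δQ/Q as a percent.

Let u = x + q = 70.7. δu = √(δx² + δq²) = √(19.4 + 0.462) = 4.45, so δu/u = 0.0630.
Q is then a monomial in u, z, y:
δQ/Q = √((δu/u)² + (2·δz/z)² + (1·δy/y)²) = √(0.00397 + 0.0479 + 0.00277) = 0.234

23.4%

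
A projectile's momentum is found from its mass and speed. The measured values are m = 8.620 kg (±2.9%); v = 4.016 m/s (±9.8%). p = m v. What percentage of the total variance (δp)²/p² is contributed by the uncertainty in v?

91.9%

(δp/p)² = (1·δm/m)² + (1·δv/v)²
  m term: (1×0.0290)² = 0.000841
  v term: (1×0.0980)² = 0.00960
Total = 0.0104. Share from v = 0.00960/0.0104 = 0.919.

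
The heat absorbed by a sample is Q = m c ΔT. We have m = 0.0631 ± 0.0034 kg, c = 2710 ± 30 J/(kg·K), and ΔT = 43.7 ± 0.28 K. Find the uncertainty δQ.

414 J

For a monomial Q ∝ m, c, ΔT, fractional errors add in quadrature:
  (1·δm/m)² = (1×0.0539)² = 0.00290;  (1·δc/c)² = (1×0.0111)² = 0.000123;  (1·δΔT/ΔT)² = (1×0.00641)² = 4.11e-05
δQ/Q = √(0.00307) = 0.0554
Q = 7470 J, so δQ = 0.0554 × 7470 = 414 J.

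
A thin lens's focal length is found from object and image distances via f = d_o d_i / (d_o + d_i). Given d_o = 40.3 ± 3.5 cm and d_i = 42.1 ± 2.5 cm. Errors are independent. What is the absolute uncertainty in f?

1.09 cm

∂f/∂d_o = (d_i/(d_o+d_i))² = 0.261;  ∂f/∂d_i = (d_o/(d_o+d_i))² = 0.239
δf = √((∂f/∂d_o · δd_o)² + (∂f/∂d_i · δd_i)²) = √(0.835 + 0.358) = 1.09 cm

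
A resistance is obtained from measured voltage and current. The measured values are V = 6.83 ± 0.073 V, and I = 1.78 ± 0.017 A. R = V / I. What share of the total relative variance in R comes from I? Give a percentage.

44.4%

(δR/R)² = (1·δV/V)² + (-1·δI/I)²
  V term: (1×0.0107)² = 0.000114
  I term: (-1×0.00955)² = 9.12e-05
Total = 0.000205. Share from I = 9.12e-05/0.000205 = 0.444.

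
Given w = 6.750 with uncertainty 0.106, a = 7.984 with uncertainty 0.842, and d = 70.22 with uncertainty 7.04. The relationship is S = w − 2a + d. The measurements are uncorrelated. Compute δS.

7.24

Each term contributes (cᵢ δxᵢ)² to (δS)²:
  (δw)² = 0.0112;  (2·δa)² = 2.84;  (δd)² = 49.6
δS = √(52.4) = 7.24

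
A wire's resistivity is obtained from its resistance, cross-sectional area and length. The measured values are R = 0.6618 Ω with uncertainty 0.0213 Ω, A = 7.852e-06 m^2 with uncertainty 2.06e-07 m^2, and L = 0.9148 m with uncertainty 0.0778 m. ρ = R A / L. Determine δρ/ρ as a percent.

Each factor contributes (exponent × relative error)² to (δρ/ρ)²:
  (1·δR/R)² = (1×0.0322)² = 0.00104;  (1·δA/A)² = (1×0.0262)² = 0.000688;  (-1·δL/L)² = (-1×0.0850)² = 0.00723
δρ/ρ = √(0.00896) = 0.0946

9.46%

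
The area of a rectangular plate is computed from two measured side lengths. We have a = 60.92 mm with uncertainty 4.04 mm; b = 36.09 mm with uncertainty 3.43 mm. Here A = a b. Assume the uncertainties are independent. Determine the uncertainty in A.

Each factor contributes (exponent × relative error)² to (δA/A)²:
  (1·δa/a)² = (1×0.0663)² = 0.00440;  (1·δb/b)² = (1×0.0950)² = 0.00903
δA/A = √(0.0134) = 0.116
A = 2199 mm^2, so δA = 0.116 × 2199 = 255 mm^2.

255 mm^2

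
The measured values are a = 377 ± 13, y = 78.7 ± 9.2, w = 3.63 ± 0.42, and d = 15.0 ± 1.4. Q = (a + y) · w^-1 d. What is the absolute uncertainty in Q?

Let u = a + y = 456. δu = √(δa² + δy²) = √(169 + 84.6) = 15.9, so δu/u = 0.0349.
Q is then a monomial in u, w, d:
δQ/Q = √((δu/u)² + (-1·δw/w)² + (1·δd/d)²) = √(0.00122 + 0.0134 + 0.00871) = 0.153
Q = 1880, so δQ = 0.153 × 1880 = 288.

288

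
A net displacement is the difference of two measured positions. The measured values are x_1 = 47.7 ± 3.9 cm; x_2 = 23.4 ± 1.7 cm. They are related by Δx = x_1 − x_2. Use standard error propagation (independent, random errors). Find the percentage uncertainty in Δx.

For a sum/difference, combine absolute errors in quadrature:
  (δx_1)² = 15.2;  (δx_2)² = 2.89
δΔx = √(18.1) = 4.25 cm
Δx = 24.3 cm, so δΔx/Δx = 4.25/24.3 = 0.175.

17.5%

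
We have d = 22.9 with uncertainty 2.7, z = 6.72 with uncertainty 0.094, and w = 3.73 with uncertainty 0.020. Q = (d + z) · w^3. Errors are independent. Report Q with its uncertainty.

1540 ± 142

Let u = d + z = 29.6. δu = √(δd² + δz²) = √(7.29 + 0.00884) = 2.70, so δu/u = 0.0912.
Q is then a monomial in u, w:
δQ/Q = √((δu/u)² + (3·δw/w)²) = √(0.00832 + 0.000259) = 0.0926
Q = 1540, so δQ = 0.0926 × 1540 = 142.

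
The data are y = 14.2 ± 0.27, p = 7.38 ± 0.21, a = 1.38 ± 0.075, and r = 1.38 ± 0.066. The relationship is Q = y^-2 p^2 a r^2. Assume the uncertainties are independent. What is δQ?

0.0920

Products/powers → add relative errors in quadrature, weighted by exponent:
  (-2·δy/y)² = (-2×0.0190)² = 0.00145;  (2·δp/p)² = (2×0.0285)² = 0.00324;  (1·δa/a)² = (1×0.0543)² = 0.00295;  (2·δr/r)² = (2×0.0478)² = 0.00915
δQ/Q = √(0.0168) = 0.130
Q = 0.710, so δQ = 0.130 × 0.710 = 0.0920.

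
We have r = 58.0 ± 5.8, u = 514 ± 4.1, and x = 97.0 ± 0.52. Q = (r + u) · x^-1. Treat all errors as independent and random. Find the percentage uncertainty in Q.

1.35%

Let w = r + u = 572. δw = √(δr² + δu²) = √(33.6 + 16.8) = 7.10, so δw/w = 0.0124.
Q is then a monomial in w, x:
δQ/Q = √((δw/w)² + (-1·δx/x)²) = √(0.000154 + 2.87e-05) = 0.0135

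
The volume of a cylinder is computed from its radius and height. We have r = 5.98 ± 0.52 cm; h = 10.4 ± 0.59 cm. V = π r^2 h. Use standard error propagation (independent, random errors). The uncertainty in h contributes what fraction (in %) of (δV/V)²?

9.62%

(δV/V)² = (2·δr/r)² + (1·δh/h)²
  r term: (2×0.0870)² = 0.0302
  h term: (1×0.0567)² = 0.00322
Total = 0.0335. Share from h = 0.00322/0.0335 = 0.0962.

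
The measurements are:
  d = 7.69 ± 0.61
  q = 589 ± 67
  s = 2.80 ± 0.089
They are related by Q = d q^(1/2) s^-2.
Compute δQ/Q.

Since Q is a product/quotient, work with relative uncertainties:
  (1·δd/d)² = (1×0.0793)² = 0.00629;  (½·δq/q)² = (0.5×0.114)² = 0.00323;  (-2·δs/s)² = (-2×0.0318)² = 0.00404
δQ/Q = √(0.0136) = 0.116

0.116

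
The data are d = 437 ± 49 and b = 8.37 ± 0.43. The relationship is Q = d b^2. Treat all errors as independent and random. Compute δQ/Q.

0.152

Each factor contributes (exponent × relative error)² to (δQ/Q)²:
  (1·δd/d)² = (1×0.112)² = 0.0126;  (2·δb/b)² = (2×0.0514)² = 0.0106
δQ/Q = √(0.0231) = 0.152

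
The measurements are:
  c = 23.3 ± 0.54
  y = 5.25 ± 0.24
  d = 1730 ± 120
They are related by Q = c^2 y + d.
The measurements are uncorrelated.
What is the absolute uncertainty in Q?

Let p = c^2·y = 2850. δp/p = √((2·δc/c)² + (1·δy/y)²) = √(0.00215 + 0.00209) = 0.0651, so δp = 186.
Q = p + d: δQ = √(δp² + δd²) = √(34400 + 14400) = 221

221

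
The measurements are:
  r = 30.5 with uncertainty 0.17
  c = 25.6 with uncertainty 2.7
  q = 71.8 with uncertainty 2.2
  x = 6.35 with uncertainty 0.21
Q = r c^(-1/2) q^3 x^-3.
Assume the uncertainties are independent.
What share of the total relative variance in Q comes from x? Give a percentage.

(δQ/Q)² = (1·δr/r)² + (−½·δc/c)² + (3·δq/q)² + (-3·δx/x)²
  r term: (1×0.00557)² = 3.11e-05
  c term: (-0.5×0.105)² = 0.00278
  q term: (3×0.0306)² = 0.00845
  x term: (-3×0.0331)² = 0.00984
Total = 0.0211. Share from x = 0.00984/0.0211 = 0.466.

46.6%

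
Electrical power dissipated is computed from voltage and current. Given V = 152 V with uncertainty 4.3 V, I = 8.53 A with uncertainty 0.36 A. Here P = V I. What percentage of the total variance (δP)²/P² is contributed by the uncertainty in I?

69.0%

(δP/P)² = (1·δV/V)² + (1·δI/I)²
  V term: (1×0.0283)² = 0.000800
  I term: (1×0.0422)² = 0.00178
Total = 0.00258. Share from I = 0.00178/0.00258 = 0.690.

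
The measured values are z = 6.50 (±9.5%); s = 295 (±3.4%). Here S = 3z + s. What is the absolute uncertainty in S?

10.2

For a sum/difference, combine absolute errors in quadrature:
  (3·δz)² = 3.43;  (δs)² = 101
δS = √(104) = 10.2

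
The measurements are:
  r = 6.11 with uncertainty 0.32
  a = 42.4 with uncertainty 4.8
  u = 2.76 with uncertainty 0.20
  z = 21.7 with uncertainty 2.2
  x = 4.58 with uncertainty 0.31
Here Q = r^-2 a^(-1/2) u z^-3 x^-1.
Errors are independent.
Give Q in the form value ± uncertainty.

Q is a product of powers, so relative uncertainties combine in quadrature:
  (-2·δr/r)² = (-2×0.0524)² = 0.0110;  (−½·δa/a)² = (-0.5×0.113)² = 0.00320;  (1·δu/u)² = (1×0.0725)² = 0.00525;  (-3·δz/z)² = (-3×0.101)² = 0.0925;  (-1·δx/x)² = (-1×0.0677)² = 0.00458
δQ/Q = √(0.117) = 0.341
Q = 2.43e-07, so δQ = 0.341 × 2.43e-07 = 8.28e-08.

(2.43 ± 0.828) × 10^-7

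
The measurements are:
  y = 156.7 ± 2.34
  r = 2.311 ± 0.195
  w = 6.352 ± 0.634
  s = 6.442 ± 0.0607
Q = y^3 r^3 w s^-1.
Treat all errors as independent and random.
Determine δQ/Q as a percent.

27.6%

Each factor contributes (exponent × relative error)² to (δQ/Q)²:
  (3·δy/y)² = (3×0.0149)² = 0.00201;  (3·δr/r)² = (3×0.0844)² = 0.0641;  (1·δw/w)² = (1×0.0998)² = 0.00996;  (-1·δs/s)² = (-1×0.00942)² = 8.88e-05
δQ/Q = √(0.0761) = 0.276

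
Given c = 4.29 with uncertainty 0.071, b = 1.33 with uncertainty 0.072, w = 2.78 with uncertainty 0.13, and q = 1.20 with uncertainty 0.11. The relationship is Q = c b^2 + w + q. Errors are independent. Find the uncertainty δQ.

0.848

Let p = c·b^2 = 7.59. δp/p = √((1·δc/c)² + (2·δb/b)²) = √(0.000274 + 0.0117) = 0.110, so δp = 0.831.
Q = p + w + q: δQ = √(δp² + δw² + δq²) = √(0.691 + 0.0169 + 0.0121) = 0.848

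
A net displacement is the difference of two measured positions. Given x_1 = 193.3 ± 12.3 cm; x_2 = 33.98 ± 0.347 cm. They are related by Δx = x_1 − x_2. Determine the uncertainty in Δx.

Δx is a linear combination, so absolute uncertainties add in quadrature:
  (δx_1)² = 151;  (δx_2)² = 0.120
δΔx = √(151) = 12.3 cm

12.3 cm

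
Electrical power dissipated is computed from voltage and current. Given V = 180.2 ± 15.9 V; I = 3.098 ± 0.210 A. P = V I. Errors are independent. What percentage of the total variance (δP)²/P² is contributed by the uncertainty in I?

37.1%

(δP/P)² = (1·δV/V)² + (1·δI/I)²
  V term: (1×0.0882)² = 0.00779
  I term: (1×0.0678)² = 0.00459
Total = 0.0124. Share from I = 0.00459/0.0124 = 0.371.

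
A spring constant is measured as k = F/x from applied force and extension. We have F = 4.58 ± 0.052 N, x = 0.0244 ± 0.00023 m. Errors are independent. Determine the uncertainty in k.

2.77 N/m

For a monomial k ∝ F, x^-1, fractional errors add in quadrature:
  (1·δF/F)² = (1×0.0114)² = 0.000129;  (-1·δx/x)² = (-1×0.00943)² = 8.89e-05
δk/k = √(0.000218) = 0.0148
k = 188 N/m, so δk = 0.0148 × 188 = 2.77 N/m.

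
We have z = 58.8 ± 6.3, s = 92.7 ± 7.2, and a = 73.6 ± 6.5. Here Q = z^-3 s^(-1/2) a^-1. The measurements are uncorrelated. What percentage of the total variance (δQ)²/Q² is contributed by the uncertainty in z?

(δQ/Q)² = (-3·δz/z)² + (−½·δs/s)² + (-1·δa/a)²
  z term: (-3×0.107)² = 0.103
  s term: (-0.5×0.0777)² = 0.00151
  a term: (-1×0.0883)² = 0.00780
Total = 0.113. Share from z = 0.103/0.113 = 0.917.

91.7%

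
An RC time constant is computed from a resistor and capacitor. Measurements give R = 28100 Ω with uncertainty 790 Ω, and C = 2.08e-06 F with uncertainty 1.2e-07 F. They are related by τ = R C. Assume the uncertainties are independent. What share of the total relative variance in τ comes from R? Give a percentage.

19.2%

(δτ/τ)² = (1·δR/R)² + (1·δC/C)²
  R term: (1×0.0281)² = 0.000790
  C term: (1×0.0577)² = 0.00333
Total = 0.00412. Share from R = 0.000790/0.00412 = 0.192.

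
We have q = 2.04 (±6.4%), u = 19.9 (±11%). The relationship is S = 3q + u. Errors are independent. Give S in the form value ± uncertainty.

Sums and differences: (δS)² = Σ (cᵢ δxᵢ)².
  (3·δq)² = 0.153;  (δu)² = 4.79
δS = √(4.95) = 2.22
S = 26.0.

26.0 ± 2.22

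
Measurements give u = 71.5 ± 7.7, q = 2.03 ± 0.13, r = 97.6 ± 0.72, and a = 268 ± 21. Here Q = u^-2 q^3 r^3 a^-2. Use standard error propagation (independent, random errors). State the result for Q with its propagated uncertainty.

Since Q is a product/quotient, work with relative uncertainties:
  (-2·δu/u)² = (-2×0.108)² = 0.0464;  (3·δq/q)² = (3×0.0640)² = 0.0369;  (3·δr/r)² = (3×0.00738)² = 0.000490;  (-2·δa/a)² = (-2×0.0784)² = 0.0246
δQ/Q = √(0.108) = 0.329
Q = 0.0212, so δQ = 0.329 × 0.0212 = 0.00697.

0.0212 ± 0.00697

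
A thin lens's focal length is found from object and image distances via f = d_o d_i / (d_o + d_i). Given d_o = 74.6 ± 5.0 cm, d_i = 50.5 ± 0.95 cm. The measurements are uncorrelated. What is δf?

0.882 cm

∂f/∂d_o = (d_i/(d_o+d_i))² = 0.163;  ∂f/∂d_i = (d_o/(d_o+d_i))² = 0.356
δf = √((∂f/∂d_o · δd_o)² + (∂f/∂d_i · δd_i)²) = √(0.664 + 0.114) = 0.882 cm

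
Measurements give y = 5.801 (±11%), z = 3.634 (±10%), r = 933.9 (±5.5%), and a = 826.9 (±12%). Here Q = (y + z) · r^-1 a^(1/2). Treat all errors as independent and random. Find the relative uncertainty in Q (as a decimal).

0.113

Let u = y + z = 9.435. δu = √(δy² + δz²) = √(0.407 + 0.132) = 0.734, so δu/u = 0.0778.
Q is then a monomial in u, r, a:
δQ/Q = √((δu/u)² + (-1·δr/r)² + (½·δa/a)²) = √(0.00606 + 0.00302 + 0.00360) = 0.113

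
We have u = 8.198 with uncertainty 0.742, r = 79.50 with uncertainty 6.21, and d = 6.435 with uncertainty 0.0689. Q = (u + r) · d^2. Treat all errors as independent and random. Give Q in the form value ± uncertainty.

3632 ± 270

Let w = u + r = 87.70. δw = √(δu² + δr²) = √(0.551 + 38.6) = 6.25, so δw/w = 0.0713.
Q is then a monomial in w, d:
δQ/Q = √((δw/w)² + (2·δd/d)²) = √(0.00509 + 0.000459) = 0.0745
Q = 3632, so δQ = 0.0745 × 3632 = 270.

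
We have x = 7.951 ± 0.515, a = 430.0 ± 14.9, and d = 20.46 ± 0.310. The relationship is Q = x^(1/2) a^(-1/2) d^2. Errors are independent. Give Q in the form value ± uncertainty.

56.92 ± 2.71

Since Q is a product/quotient, work with relative uncertainties:
  (½·δx/x)² = (0.5×0.0648)² = 0.00105;  (−½·δa/a)² = (-0.5×0.0347)² = 0.000300;  (2·δd/d)² = (2×0.0152)² = 0.000918
δQ/Q = √(0.00227) = 0.0476
Q = 56.92, so δQ = 0.0476 × 56.92 = 2.71.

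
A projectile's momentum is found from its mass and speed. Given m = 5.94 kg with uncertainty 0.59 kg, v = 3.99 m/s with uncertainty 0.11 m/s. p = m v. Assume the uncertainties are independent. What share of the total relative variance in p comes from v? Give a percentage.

(δp/p)² = (1·δm/m)² + (1·δv/v)²
  m term: (1×0.0993)² = 0.00987
  v term: (1×0.0276)² = 0.000760
Total = 0.0106. Share from v = 0.000760/0.0106 = 0.0715.

7.15%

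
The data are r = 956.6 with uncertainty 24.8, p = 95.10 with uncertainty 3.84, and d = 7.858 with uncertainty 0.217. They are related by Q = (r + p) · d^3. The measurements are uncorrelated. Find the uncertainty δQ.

Let u = r + p = 1052. δu = √(δr² + δp²) = √(615 + 14.7) = 25.1, so δu/u = 0.0239.
Q is then a monomial in u, d:
δQ/Q = √((δu/u)² + (3·δd/d)²) = √(0.000569 + 0.00686) = 0.0862
Q = 510300, so δQ = 0.0862 × 510300 = 44000.

44000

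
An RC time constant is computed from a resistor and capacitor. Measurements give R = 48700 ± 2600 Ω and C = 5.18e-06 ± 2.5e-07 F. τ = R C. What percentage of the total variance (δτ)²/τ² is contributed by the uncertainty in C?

(δτ/τ)² = (1·δR/R)² + (1·δC/C)²
  R term: (1×0.0534)² = 0.00285
  C term: (1×0.0483)² = 0.00233
Total = 0.00518. Share from C = 0.00233/0.00518 = 0.450.

45.0%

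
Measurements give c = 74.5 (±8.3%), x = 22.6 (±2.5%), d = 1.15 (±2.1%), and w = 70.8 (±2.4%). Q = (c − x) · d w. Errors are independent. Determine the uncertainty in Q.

523

Let u = c − x = 51.9. δu = √(δc² + δx²) = √(38.2 + 0.319) = 6.21, so δu/u = 0.120.
Q is then a monomial in u, d, w:
δQ/Q = √((δu/u)² + (1·δd/d)² + (1·δw/w)²) = √(0.0143 + 0.000441 + 0.000576) = 0.124
Q = 4230, so δQ = 0.124 × 4230 = 523.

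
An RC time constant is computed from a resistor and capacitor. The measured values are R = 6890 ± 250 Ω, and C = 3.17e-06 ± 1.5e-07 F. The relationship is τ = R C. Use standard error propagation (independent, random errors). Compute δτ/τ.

0.0596

Relative error in a monomial: (δτ/τ)² = Σ (nᵢ · δxᵢ/xᵢ)².
  (1·δR/R)² = (1×0.0363)² = 0.00132;  (1·δC/C)² = (1×0.0473)² = 0.00224
δτ/τ = √(0.00356) = 0.0596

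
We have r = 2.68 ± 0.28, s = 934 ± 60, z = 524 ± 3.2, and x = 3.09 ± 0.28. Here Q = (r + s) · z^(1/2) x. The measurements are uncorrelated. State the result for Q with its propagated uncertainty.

Let u = r + s = 937. δu = √(δr² + δs²) = √(0.0784 + 3600) = 60.0, so δu/u = 0.0641.
Q is then a monomial in u, z, x:
δQ/Q = √((δu/u)² + (½·δz/z)² + (1·δx/x)²) = √(0.00410 + 9.32e-06 + 0.00821) = 0.111
Q = 66300, so δQ = 0.111 × 66300 = 7360.

66300 ± 7360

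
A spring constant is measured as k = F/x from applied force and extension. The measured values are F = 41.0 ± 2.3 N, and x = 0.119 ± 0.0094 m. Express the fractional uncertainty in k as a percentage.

9.69%

For a monomial k ∝ F, x^-1, fractional errors add in quadrature:
  (1·δF/F)² = (1×0.0561)² = 0.00315;  (-1·δx/x)² = (-1×0.0790)² = 0.00624
δk/k = √(0.00939) = 0.0969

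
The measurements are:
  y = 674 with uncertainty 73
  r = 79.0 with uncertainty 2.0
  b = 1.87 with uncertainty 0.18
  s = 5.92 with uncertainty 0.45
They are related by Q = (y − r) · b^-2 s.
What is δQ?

Let u = y − r = 595. δu = √(δy² + δr²) = √(5330 + 4.00) = 73.0, so δu/u = 0.123.
Q is then a monomial in u, b, s:
δQ/Q = √((δu/u)² + (-2·δb/b)² + (1·δs/s)²) = √(0.0151 + 0.0371 + 0.00578) = 0.241
Q = 1010, so δQ = 0.241 × 1010 = 242.

242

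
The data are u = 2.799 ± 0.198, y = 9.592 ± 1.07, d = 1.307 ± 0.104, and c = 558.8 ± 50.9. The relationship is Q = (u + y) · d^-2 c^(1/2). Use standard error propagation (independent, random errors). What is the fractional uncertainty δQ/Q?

0.187

Let w = u + y = 12.39. δw = √(δu² + δy²) = √(0.0392 + 1.14) = 1.09, so δw/w = 0.0878.
Q is then a monomial in w, d, c:
δQ/Q = √((δw/w)² + (-2·δd/d)² + (½·δc/c)²) = √(0.00771 + 0.0253 + 0.00207) = 0.187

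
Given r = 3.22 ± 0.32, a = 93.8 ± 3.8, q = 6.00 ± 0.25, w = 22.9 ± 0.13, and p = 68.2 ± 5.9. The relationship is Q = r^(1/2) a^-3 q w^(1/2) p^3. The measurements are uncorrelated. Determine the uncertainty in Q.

5.82

Each factor contributes (exponent × relative error)² to (δQ/Q)²:
  (½·δr/r)² = (0.5×0.0994)² = 0.00247;  (-3·δa/a)² = (-3×0.0405)² = 0.0148;  (1·δq/q)² = (1×0.0417)² = 0.00174;  (½·δw/w)² = (0.5×0.00568)² = 8.06e-06;  (3·δp/p)² = (3×0.0865)² = 0.0674
δQ/Q = √(0.0863) = 0.294
Q = 19.8, so δQ = 0.294 × 19.8 = 5.82.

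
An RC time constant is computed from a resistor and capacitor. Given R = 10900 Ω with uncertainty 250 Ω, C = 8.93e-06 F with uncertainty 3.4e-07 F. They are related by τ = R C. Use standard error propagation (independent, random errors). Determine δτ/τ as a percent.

Products/powers → add relative errors in quadrature, weighted by exponent:
  (1·δR/R)² = (1×0.0229)² = 0.000526;  (1·δC/C)² = (1×0.0381)² = 0.00145
δτ/τ = √(0.00198) = 0.0444

4.44%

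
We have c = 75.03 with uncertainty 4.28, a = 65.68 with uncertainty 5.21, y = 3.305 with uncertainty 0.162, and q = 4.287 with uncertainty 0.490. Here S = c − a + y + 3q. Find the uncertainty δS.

Sums and differences: (δS)² = Σ (cᵢ δxᵢ)².
  (δc)² = 18.3;  (δa)² = 27.1;  (δy)² = 0.0262;  (3·δq)² = 2.16
δS = √(47.6) = 6.90

6.90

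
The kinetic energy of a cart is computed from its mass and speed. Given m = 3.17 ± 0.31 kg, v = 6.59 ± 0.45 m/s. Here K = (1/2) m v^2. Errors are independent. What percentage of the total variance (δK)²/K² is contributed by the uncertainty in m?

(δK/K)² = (1·δm/m)² + (2·δv/v)²
  m term: (1×0.0978)² = 0.00956
  v term: (2×0.0683)² = 0.0187
Total = 0.0282. Share from m = 0.00956/0.0282 = 0.339.

33.9%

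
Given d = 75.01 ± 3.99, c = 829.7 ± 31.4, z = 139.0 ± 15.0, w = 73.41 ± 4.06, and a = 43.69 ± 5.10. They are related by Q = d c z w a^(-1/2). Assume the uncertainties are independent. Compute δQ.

Since Q is a product/quotient, work with relative uncertainties:
  (1·δd/d)² = (1×0.0532)² = 0.00283;  (1·δc/c)² = (1×0.0378)² = 0.00143;  (1·δz/z)² = (1×0.108)² = 0.0116;  (1·δw/w)² = (1×0.0553)² = 0.00306;  (−½·δa/a)² = (-0.5×0.117)² = 0.00341
δQ/Q = √(0.0224) = 0.150
Q = 9.608e+07, so δQ = 0.150 × 9.608e+07 = 1.44e+07.

1.44e+07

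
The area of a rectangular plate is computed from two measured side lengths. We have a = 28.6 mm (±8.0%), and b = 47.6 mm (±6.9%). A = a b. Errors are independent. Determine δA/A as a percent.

Relative error in a monomial: (δA/A)² = Σ (nᵢ · δxᵢ/xᵢ)².
  (1·δa/a)² = (1×0.0800)² = 0.00640;  (1·δb/b)² = (1×0.0690)² = 0.00476
δA/A = √(0.0112) = 0.106

10.6%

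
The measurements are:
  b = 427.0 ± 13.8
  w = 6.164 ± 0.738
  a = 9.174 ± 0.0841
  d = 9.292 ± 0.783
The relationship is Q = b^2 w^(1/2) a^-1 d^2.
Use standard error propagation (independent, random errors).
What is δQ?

8.11e+05

Since Q is a product/quotient, work with relative uncertainties:
  (2·δb/b)² = (2×0.0323)² = 0.00418;  (½·δw/w)² = (0.5×0.120)² = 0.00358;  (-1·δa/a)² = (-1×0.00917)² = 8.4e-05;  (2·δd/d)² = (2×0.0843)² = 0.0284
δQ/Q = √(0.0362) = 0.190
Q = 4.26e+06, so δQ = 0.190 × 4.26e+06 = 8.11e+05.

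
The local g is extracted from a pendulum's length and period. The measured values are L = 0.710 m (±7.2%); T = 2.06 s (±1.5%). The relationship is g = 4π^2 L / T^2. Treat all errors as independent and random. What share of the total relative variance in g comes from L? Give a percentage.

(δg/g)² = (1·δL/L)² + (-2·δT/T)²
  L term: (1×0.0720)² = 0.00518
  T term: (-2×0.0150)² = 0.000900
Total = 0.00608. Share from L = 0.00518/0.00608 = 0.852.

85.2%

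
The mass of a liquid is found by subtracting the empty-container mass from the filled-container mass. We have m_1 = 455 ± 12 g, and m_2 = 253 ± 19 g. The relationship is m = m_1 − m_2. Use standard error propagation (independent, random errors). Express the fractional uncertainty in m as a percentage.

11.1%

Sums and differences: (δm)² = Σ (cᵢ δxᵢ)².
  (δm_1)² = 144;  (δm_2)² = 361
δm = √(505) = 22.5 g
m = 202 g, so δm/m = 22.5/202 = 0.111.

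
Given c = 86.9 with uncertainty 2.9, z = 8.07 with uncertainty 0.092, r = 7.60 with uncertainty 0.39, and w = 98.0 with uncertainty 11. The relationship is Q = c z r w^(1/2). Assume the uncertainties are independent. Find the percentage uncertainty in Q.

8.38%

Each factor contributes (exponent × relative error)² to (δQ/Q)²:
  (1·δc/c)² = (1×0.0334)² = 0.00111;  (1·δz/z)² = (1×0.0114)² = 0.000130;  (1·δr/r)² = (1×0.0513)² = 0.00263;  (½·δw/w)² = (0.5×0.112)² = 0.00315
δQ/Q = √(0.00703) = 0.0838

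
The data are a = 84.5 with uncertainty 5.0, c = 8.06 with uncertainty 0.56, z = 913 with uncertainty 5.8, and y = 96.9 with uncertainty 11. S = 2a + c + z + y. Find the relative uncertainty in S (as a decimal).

Sums and differences: (δS)² = Σ (cᵢ δxᵢ)².
  (2·δa)² = 100;  (δc)² = 0.314;  (δz)² = 33.6;  (δy)² = 121
δS = √(255) = 16.0
S = 1190, so δS/S = 16.0/1190 = 0.0135.

0.0135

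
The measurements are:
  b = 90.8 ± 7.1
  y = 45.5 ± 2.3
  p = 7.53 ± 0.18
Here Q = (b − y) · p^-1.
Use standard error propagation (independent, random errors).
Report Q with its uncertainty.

Let u = b − y = 45.3. δu = √(δb² + δy²) = √(50.4 + 5.29) = 7.46, so δu/u = 0.165.
Q is then a monomial in u, p:
δQ/Q = √((δu/u)² + (-1·δp/p)²) = √(0.0271 + 0.000571) = 0.166
Q = 6.02, so δQ = 0.166 × 6.02 = 1.00.

6.02 ± 1.00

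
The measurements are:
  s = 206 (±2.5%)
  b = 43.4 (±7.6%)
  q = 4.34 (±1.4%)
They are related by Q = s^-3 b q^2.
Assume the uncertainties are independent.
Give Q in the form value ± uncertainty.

(9.35 ± 1.03) × 10^-5

Relative error in a monomial: (δQ/Q)² = Σ (nᵢ · δxᵢ/xᵢ)².
  (-3·δs/s)² = (-3×0.0250)² = 0.00563;  (1·δb/b)² = (1×0.0760)² = 0.00578;  (2·δq/q)² = (2×0.0140)² = 0.000784
δQ/Q = √(0.0122) = 0.110
Q = 9.35e-05, so δQ = 0.110 × 9.35e-05 = 1.03e-05.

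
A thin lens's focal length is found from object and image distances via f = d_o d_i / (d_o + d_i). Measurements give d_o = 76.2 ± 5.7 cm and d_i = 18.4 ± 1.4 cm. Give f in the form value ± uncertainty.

∂f/∂d_o = (d_i/(d_o+d_i))² = 0.0378;  ∂f/∂d_i = (d_o/(d_o+d_i))² = 0.649
δf = √((∂f/∂d_o · δd_o)² + (∂f/∂d_i · δd_i)²) = √(0.0465 + 0.825) = 0.934 cm
f = 14.8 cm.

14.8 ± 0.934 cm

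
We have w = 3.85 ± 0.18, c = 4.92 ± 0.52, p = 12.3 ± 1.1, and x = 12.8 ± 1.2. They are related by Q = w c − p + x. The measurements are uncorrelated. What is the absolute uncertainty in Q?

Let h = w·c = 18.9. δh/h = √((1·δw/w)² + (1·δc/c)²) = √(0.00219 + 0.0112) = 0.116, so δh = 2.19.
Q = h − p + x: δQ = √(δh² + δp² + δx²) = √(4.79 + 1.21 + 1.44) = 2.73

2.73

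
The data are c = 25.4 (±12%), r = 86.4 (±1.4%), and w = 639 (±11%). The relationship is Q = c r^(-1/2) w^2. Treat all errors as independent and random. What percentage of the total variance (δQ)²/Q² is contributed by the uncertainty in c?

(δQ/Q)² = (1·δc/c)² + (−½·δr/r)² + (2·δw/w)²
  c term: (1×0.120)² = 0.0144
  r term: (-0.5×0.0140)² = 4.9e-05
  w term: (2×0.110)² = 0.0484
Total = 0.0628. Share from c = 0.0144/0.0628 = 0.229.

22.9%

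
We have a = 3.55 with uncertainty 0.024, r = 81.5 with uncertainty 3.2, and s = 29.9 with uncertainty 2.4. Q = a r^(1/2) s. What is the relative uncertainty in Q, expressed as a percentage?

8.29%

Relative error in a monomial: (δQ/Q)² = Σ (nᵢ · δxᵢ/xᵢ)².
  (1·δa/a)² = (1×0.00676)² = 4.57e-05;  (½·δr/r)² = (0.5×0.0393)² = 0.000385;  (1·δs/s)² = (1×0.0803)² = 0.00644
δQ/Q = √(0.00687) = 0.0829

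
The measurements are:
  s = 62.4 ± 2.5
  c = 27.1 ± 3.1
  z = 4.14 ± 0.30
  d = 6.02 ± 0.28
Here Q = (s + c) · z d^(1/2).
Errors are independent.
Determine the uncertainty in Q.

80.1

Let u = s + c = 89.5. δu = √(δs² + δc²) = √(6.25 + 9.61) = 3.98, so δu/u = 0.0445.
Q is then a monomial in u, z, d:
δQ/Q = √((δu/u)² + (1·δz/z)² + (½·δd/d)²) = √(0.00198 + 0.00525 + 0.000541) = 0.0882
Q = 909, so δQ = 0.0882 × 909 = 80.1.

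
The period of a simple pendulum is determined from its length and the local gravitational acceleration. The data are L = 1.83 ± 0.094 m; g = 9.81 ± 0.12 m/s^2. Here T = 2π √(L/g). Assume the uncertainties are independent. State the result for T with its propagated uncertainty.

2.71 ± 0.0716 s

Since T is a product/quotient, work with relative uncertainties:
  (½·δL/L)² = (0.5×0.0514)² = 0.000660;  (−½·δg/g)² = (-0.5×0.0122)² = 3.74e-05
δT/T = √(0.000697) = 0.0264
T = 2.71 s, so δT = 0.0264 × 2.71 = 0.0716 s.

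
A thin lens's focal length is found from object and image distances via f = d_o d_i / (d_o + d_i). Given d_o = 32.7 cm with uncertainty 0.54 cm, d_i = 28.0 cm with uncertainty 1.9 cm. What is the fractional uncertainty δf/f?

0.0373

∂f/∂d_o = (d_i/(d_o+d_i))² = 0.213;  ∂f/∂d_i = (d_o/(d_o+d_i))² = 0.290
δf = √((∂f/∂d_o · δd_o)² + (∂f/∂d_i · δd_i)²) = √(0.0132 + 0.304) = 0.563 cm
f = 15.1 cm, so δf/f = 0.563/15.1 = 0.0373.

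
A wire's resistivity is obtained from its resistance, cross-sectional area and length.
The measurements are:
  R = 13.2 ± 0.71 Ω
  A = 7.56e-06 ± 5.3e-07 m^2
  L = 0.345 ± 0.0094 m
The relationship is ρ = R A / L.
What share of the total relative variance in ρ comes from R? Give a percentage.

33.8%

(δρ/ρ)² = (1·δR/R)² + (1·δA/A)² + (-1·δL/L)²
  R term: (1×0.0538)² = 0.00289
  A term: (1×0.0701)² = 0.00491
  L term: (-1×0.0272)² = 0.000742
Total = 0.00855. Share from R = 0.00289/0.00855 = 0.338.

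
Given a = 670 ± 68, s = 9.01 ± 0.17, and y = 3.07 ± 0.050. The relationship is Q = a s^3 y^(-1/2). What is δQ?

For a monomial Q ∝ a, s^3, y^(-1/2), fractional errors add in quadrature:
  (1·δa/a)² = (1×0.101)² = 0.0103;  (3·δs/s)² = (3×0.0189)² = 0.00320;  (−½·δy/y)² = (-0.5×0.0163)² = 6.63e-05
δQ/Q = √(0.0136) = 0.116
Q = 2.8e+05, so δQ = 0.116 × 2.8e+05 = 32600.

32600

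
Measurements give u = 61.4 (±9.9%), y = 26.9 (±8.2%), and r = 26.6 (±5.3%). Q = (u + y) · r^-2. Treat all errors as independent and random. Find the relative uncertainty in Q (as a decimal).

0.129

Let w = u + y = 88.3. δw = √(δu² + δy²) = √(36.9 + 4.87) = 6.47, so δw/w = 0.0732.
Q is then a monomial in w, r:
δQ/Q = √((δw/w)² + (-2·δr/r)²) = √(0.00536 + 0.0112) = 0.129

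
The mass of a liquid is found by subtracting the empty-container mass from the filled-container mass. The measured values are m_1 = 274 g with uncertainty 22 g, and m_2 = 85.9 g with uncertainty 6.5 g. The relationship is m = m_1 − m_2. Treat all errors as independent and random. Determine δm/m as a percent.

12.2%

Sums and differences: (δm)² = Σ (cᵢ δxᵢ)².
  (δm_1)² = 484;  (δm_2)² = 42.2
δm = √(526) = 22.9 g
m = 188 g, so δm/m = 22.9/188 = 0.122.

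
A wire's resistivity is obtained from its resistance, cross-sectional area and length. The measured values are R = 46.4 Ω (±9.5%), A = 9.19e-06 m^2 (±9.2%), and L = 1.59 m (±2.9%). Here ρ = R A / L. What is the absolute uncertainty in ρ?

3.63e-05 Ω·m

For a monomial ρ ∝ R, A, L^-1, fractional errors add in quadrature:
  (1·δR/R)² = (1×0.0950)² = 0.00902;  (1·δA/A)² = (1×0.0920)² = 0.00846;  (-1·δL/L)² = (-1×0.0290)² = 0.000841
δρ/ρ = √(0.0183) = 0.135
ρ = 0.000268 Ω·m, so δρ = 0.135 × 0.000268 = 3.63e-05 Ω·m.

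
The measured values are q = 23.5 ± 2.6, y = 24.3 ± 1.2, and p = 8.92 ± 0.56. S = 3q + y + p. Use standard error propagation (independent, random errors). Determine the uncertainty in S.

7.91

Each term contributes (cᵢ δxᵢ)² to (δS)²:
  (3·δq)² = 60.8;  (δy)² = 1.44;  (δp)² = 0.314
δS = √(62.6) = 7.91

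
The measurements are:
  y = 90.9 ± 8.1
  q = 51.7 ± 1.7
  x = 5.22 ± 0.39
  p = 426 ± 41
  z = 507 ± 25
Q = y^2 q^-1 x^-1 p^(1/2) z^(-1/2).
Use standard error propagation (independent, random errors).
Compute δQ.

5.71

For a monomial Q ∝ y^2, q^-1, x^-1, p^(1/2), z^(-1/2), fractional errors add in quadrature:
  (2·δy/y)² = (2×0.0891)² = 0.0318;  (-1·δq/q)² = (-1×0.0329)² = 0.00108;  (-1·δx/x)² = (-1×0.0747)² = 0.00558;  (½·δp/p)² = (0.5×0.0962)² = 0.00232;  (−½·δz/z)² = (-0.5×0.0493)² = 0.000608
δQ/Q = √(0.0413) = 0.203
Q = 28.1, so δQ = 0.203 × 28.1 = 5.71.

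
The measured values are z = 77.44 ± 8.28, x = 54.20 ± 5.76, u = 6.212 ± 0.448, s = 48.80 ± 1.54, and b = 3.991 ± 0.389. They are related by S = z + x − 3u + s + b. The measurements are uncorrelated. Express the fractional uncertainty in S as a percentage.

For a sum/difference, combine absolute errors in quadrature:
  (δz)² = 68.6;  (δx)² = 33.2;  (3·δu)² = 1.81;  (δs)² = 2.37;  (δb)² = 0.151
δS = √(106) = 10.3
S = 165.8, so δS/S = 10.3/165.8 = 0.0621.

6.21%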